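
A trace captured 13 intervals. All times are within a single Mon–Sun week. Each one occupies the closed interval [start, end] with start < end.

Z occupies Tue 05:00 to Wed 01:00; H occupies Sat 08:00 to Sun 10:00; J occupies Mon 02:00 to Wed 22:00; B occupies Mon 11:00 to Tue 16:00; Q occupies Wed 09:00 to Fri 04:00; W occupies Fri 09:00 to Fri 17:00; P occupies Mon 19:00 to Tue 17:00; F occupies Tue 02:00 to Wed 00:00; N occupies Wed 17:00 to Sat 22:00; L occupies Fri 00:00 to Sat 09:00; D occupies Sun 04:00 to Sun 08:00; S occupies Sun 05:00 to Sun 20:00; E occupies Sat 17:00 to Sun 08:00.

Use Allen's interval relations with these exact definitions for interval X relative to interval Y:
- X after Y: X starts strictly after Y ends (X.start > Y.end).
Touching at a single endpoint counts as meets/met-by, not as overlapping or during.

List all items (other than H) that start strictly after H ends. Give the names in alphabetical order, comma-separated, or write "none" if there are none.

Target H = [Sat 08:00, Sun 10:00].
B [Mon 11:00, Tue 16:00] → before → no.
D [Sun 04:00, Sun 08:00] → during → no.
E [Sat 17:00, Sun 08:00] → during → no.
F [Tue 02:00, Wed 00:00] → before → no.
J [Mon 02:00, Wed 22:00] → before → no.
L [Fri 00:00, Sat 09:00] → overlaps → no.
N [Wed 17:00, Sat 22:00] → overlaps → no.
P [Mon 19:00, Tue 17:00] → before → no.
Q [Wed 09:00, Fri 04:00] → before → no.
S [Sun 05:00, Sun 20:00] → overlapped-by → no.
W [Fri 09:00, Fri 17:00] → before → no.
Z [Tue 05:00, Wed 01:00] → before → no.
Result: none.

none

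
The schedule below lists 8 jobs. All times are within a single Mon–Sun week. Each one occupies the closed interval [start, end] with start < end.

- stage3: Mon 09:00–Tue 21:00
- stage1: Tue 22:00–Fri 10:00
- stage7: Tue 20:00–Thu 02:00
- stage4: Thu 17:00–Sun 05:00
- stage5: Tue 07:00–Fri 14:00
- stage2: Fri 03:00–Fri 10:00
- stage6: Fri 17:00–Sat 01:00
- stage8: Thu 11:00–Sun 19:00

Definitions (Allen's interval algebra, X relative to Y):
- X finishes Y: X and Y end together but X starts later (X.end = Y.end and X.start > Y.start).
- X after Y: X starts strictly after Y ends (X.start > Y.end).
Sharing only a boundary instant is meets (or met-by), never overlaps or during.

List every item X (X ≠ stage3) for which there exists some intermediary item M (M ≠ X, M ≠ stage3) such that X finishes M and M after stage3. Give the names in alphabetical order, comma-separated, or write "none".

Target stage3 = [Mon 09:00, Tue 21:00].
Intermediaries M with M after stage3: stage1, stage2, stage4, stage6, stage8.
Via stage1 — items with X finishes stage1: stage2.
Via stage2 — items with X finishes stage2: none.
Via stage4 — items with X finishes stage4: none.
Via stage6 — items with X finishes stage6: none.
Via stage8 — items with X finishes stage8: none.
Union: stage2.

stage2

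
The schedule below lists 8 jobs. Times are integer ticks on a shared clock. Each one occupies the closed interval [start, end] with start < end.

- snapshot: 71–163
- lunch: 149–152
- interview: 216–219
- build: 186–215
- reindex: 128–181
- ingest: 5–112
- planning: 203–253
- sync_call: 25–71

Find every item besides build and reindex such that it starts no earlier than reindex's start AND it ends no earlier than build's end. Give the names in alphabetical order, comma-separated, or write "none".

interview, planning

Conditions: its start is no earlier than reindex's start (X.start >= 128) AND its end is no earlier than build's end (X.end >= 215).
ingest: start 5 >= 128? ✗; end 112 >= 215? ✗ → no.
interview: start 216 >= 128? ✓; end 219 >= 215? ✓ → yes.
lunch: start 149 >= 128? ✓; end 152 >= 215? ✗ → no.
planning: start 203 >= 128? ✓; end 253 >= 215? ✓ → yes.
snapshot: start 71 >= 128? ✗; end 163 >= 215? ✗ → no.
sync_call: start 25 >= 128? ✗; end 71 >= 215? ✗ → no.
Result: interview, planning.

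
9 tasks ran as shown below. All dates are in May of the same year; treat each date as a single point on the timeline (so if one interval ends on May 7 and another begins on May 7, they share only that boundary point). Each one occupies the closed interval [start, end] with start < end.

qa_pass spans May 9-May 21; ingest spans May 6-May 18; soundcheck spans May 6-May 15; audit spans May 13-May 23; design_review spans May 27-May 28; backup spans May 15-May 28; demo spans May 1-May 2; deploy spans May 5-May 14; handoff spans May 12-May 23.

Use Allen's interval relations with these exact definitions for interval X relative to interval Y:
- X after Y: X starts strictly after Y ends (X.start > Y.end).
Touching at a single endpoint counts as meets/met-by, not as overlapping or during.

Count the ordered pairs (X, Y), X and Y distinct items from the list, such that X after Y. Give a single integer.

Checking all 72 ordered pairs for relation 'after'; matching pairs in alphabetical order:
(audit, demo): audit after demo ✓
(backup, demo): backup after demo ✓
(backup, deploy): backup after deploy ✓
(deploy, demo): deploy after demo ✓
(design_review, audit): design_review after audit ✓
(design_review, demo): design_review after demo ✓
(design_review, deploy): design_review after deploy ✓
(design_review, handoff): design_review after handoff ✓
(design_review, ingest): design_review after ingest ✓
(design_review, qa_pass): design_review after qa_pass ✓
(design_review, soundcheck): design_review after soundcheck ✓
(handoff, demo): handoff after demo ✓
(ingest, demo): ingest after demo ✓
(qa_pass, demo): qa_pass after demo ✓
(soundcheck, demo): soundcheck after demo ✓
Count: 15.

15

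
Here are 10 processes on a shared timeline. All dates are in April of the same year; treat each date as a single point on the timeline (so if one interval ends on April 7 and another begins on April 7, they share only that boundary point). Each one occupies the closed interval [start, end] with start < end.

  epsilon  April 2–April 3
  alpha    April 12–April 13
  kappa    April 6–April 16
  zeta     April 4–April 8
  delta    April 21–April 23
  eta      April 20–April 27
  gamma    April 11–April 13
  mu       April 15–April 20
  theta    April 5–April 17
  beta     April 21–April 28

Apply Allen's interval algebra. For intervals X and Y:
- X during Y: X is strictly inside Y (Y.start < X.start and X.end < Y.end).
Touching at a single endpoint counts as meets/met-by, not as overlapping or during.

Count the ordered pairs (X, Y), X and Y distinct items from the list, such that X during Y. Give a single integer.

6

Checking all 90 ordered pairs for relation 'during'; matching pairs in alphabetical order:
(alpha, kappa): alpha during kappa ✓
(alpha, theta): alpha during theta ✓
(delta, eta): delta during eta ✓
(gamma, kappa): gamma during kappa ✓
(gamma, theta): gamma during theta ✓
(kappa, theta): kappa during theta ✓
Count: 6.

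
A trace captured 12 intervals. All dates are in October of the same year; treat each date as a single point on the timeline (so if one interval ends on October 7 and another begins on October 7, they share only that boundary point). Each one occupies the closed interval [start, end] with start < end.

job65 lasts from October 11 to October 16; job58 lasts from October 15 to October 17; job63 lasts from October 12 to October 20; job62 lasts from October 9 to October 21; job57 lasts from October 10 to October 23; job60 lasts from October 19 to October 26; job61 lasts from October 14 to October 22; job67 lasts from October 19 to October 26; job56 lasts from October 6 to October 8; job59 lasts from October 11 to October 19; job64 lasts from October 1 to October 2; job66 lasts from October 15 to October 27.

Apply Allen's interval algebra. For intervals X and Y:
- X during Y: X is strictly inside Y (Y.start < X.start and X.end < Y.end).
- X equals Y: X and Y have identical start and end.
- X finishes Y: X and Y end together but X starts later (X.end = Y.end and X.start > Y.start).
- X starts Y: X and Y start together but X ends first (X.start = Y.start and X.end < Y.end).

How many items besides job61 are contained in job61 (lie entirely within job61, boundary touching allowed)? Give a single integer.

1

Target job61 = [October 14, October 22].
job56 [October 6, October 8] → before → no.
job57 [October 10, October 23] → contains → no.
job58 [October 15, October 17] → during → counts.
job59 [October 11, October 19] → overlaps → no.
job60 [October 19, October 26] → overlapped-by → no.
job62 [October 9, October 21] → overlaps → no.
job63 [October 12, October 20] → overlaps → no.
job64 [October 1, October 2] → before → no.
job65 [October 11, October 16] → overlaps → no.
job66 [October 15, October 27] → overlapped-by → no.
job67 [October 19, October 26] → overlapped-by → no.
Total: 1.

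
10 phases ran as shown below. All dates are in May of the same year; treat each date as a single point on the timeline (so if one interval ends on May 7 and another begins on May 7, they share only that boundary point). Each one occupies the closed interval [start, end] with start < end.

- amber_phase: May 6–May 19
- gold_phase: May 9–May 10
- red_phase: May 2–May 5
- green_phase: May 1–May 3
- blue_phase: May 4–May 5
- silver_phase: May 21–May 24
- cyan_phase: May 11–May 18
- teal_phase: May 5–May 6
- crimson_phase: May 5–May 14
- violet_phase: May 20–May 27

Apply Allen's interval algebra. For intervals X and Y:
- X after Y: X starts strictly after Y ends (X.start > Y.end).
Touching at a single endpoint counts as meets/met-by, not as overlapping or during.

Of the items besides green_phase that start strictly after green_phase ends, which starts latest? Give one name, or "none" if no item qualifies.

Target green_phase = [May 1, May 3].
amber_phase [May 6, May 19] → after → candidate.
blue_phase [May 4, May 5] → after → candidate.
crimson_phase [May 5, May 14] → after → candidate.
cyan_phase [May 11, May 18] → after → candidate.
gold_phase [May 9, May 10] → after → candidate.
red_phase [May 2, May 5] → overlapped-by → excluded.
silver_phase [May 21, May 24] → after → candidate.
teal_phase [May 5, May 6] → after → candidate.
violet_phase [May 20, May 27] → after → candidate.
Among candidates, latest start is May 21 → silver_phase.

silver_phase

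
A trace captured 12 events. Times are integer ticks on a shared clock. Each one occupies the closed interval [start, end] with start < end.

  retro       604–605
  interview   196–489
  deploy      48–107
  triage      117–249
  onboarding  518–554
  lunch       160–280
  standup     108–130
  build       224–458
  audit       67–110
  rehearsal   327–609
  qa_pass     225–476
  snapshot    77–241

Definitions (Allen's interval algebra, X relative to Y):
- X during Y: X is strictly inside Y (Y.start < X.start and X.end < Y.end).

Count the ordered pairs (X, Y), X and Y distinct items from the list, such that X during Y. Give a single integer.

Checking all 132 ordered pairs for relation 'during'; matching pairs in alphabetical order:
(build, interview): build during interview ✓
(onboarding, rehearsal): onboarding during rehearsal ✓
(qa_pass, interview): qa_pass during interview ✓
(retro, rehearsal): retro during rehearsal ✓
(standup, snapshot): standup during snapshot ✓
Count: 5.

5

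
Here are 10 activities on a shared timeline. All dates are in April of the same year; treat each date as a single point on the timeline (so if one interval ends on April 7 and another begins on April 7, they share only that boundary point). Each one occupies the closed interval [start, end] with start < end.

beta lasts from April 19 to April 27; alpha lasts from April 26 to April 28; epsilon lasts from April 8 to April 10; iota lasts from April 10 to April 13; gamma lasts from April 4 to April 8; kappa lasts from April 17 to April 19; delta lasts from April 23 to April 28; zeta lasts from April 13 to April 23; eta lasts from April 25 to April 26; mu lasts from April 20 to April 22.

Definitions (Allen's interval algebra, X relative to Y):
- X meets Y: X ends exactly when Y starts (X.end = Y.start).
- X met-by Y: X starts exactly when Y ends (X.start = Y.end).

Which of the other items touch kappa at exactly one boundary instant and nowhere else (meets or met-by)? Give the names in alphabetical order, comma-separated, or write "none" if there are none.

beta

Target kappa = [April 17, April 19].
alpha [April 26, April 28] → after → no.
beta [April 19, April 27] → met-by → yes.
delta [April 23, April 28] → after → no.
epsilon [April 8, April 10] → before → no.
eta [April 25, April 26] → after → no.
gamma [April 4, April 8] → before → no.
iota [April 10, April 13] → before → no.
mu [April 20, April 22] → after → no.
zeta [April 13, April 23] → contains → no.
Result: beta.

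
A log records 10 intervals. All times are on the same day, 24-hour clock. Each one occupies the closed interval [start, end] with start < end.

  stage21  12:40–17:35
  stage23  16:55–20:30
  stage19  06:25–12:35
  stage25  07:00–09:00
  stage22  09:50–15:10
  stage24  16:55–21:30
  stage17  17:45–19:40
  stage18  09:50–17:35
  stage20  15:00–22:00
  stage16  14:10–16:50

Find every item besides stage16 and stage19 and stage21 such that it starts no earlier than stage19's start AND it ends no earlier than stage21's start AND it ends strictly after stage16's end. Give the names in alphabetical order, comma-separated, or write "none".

Conditions: its start is no earlier than stage19's start (X.start >= 06:25) AND its end is no earlier than stage21's start (X.end >= 12:40) AND its end is strictly after stage16's end (X.end > 16:50).
stage17: start 17:45 >= 06:25? ✓; end 19:40 >= 12:40? ✓; end 19:40 > 16:50? ✓ → yes.
stage18: start 09:50 >= 06:25? ✓; end 17:35 >= 12:40? ✓; end 17:35 > 16:50? ✓ → yes.
stage20: start 15:00 >= 06:25? ✓; end 22:00 >= 12:40? ✓; end 22:00 > 16:50? ✓ → yes.
stage22: start 09:50 >= 06:25? ✓; end 15:10 >= 12:40? ✓; end 15:10 > 16:50? ✗ → no.
stage23: start 16:55 >= 06:25? ✓; end 20:30 >= 12:40? ✓; end 20:30 > 16:50? ✓ → yes.
stage24: start 16:55 >= 06:25? ✓; end 21:30 >= 12:40? ✓; end 21:30 > 16:50? ✓ → yes.
stage25: start 07:00 >= 06:25? ✓; end 09:00 >= 12:40? ✗; end 09:00 > 16:50? ✗ → no.
Result: stage17, stage18, stage20, stage23, stage24.

stage17, stage18, stage20, stage23, stage24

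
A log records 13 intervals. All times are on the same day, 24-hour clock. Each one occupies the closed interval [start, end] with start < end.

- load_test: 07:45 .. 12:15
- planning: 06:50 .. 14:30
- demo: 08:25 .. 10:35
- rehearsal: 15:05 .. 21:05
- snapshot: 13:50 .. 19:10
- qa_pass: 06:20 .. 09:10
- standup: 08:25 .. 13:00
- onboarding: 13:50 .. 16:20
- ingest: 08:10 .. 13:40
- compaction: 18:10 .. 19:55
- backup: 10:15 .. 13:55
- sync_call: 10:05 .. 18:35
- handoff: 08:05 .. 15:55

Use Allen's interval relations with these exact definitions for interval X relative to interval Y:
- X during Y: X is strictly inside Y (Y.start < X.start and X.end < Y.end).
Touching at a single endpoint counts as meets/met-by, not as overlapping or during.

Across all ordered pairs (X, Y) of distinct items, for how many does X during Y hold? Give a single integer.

15

Checking all 156 ordered pairs for relation 'during'; matching pairs in alphabetical order:
(backup, handoff): backup during handoff ✓
(backup, planning): backup during planning ✓
(backup, sync_call): backup during sync_call ✓
(compaction, rehearsal): compaction during rehearsal ✓
(demo, handoff): demo during handoff ✓
(demo, ingest): demo during ingest ✓
(demo, load_test): demo during load_test ✓
(demo, planning): demo during planning ✓
(ingest, handoff): ingest during handoff ✓
(ingest, planning): ingest during planning ✓
(load_test, planning): load_test during planning ✓
(onboarding, sync_call): onboarding during sync_call ✓
(standup, handoff): standup during handoff ✓
(standup, ingest): standup during ingest ✓
(standup, planning): standup during planning ✓
Count: 15.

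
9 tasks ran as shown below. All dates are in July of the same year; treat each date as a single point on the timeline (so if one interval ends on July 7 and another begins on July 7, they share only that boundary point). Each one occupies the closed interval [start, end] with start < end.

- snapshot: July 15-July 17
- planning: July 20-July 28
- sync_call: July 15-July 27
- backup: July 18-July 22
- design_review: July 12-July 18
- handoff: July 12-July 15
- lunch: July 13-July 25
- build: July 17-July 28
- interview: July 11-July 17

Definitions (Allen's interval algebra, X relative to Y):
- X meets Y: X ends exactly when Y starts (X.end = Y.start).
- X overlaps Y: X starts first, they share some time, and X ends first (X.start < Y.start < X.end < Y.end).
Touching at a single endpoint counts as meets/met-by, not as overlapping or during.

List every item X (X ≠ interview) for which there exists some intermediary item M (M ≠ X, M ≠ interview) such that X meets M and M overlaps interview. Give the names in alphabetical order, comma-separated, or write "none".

none

Target interview = [July 11, July 17].
Intermediaries M with M overlaps interview: none.
Union: none.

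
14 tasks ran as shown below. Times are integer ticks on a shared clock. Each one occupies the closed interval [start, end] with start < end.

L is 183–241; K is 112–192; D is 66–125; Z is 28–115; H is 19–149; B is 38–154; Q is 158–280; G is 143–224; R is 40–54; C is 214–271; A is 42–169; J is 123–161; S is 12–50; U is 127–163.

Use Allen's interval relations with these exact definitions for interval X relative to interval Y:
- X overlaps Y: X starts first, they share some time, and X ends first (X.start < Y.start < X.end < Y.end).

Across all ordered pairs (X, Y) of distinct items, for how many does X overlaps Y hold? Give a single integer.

Checking all 182 ordered pairs for relation 'overlaps'; matching pairs in alphabetical order:
(A, G): A overlaps G ✓
(A, K): A overlaps K ✓
(A, Q): A overlaps Q ✓
(B, A): B overlaps A ✓
(B, G): B overlaps G ✓
(B, J): B overlaps J ✓
(B, K): B overlaps K ✓
(B, U): B overlaps U ✓
(D, J): D overlaps J ✓
(D, K): D overlaps K ✓
(G, C): G overlaps C ✓
(G, L): G overlaps L ✓
(G, Q): G overlaps Q ✓
(H, A): H overlaps A ✓
(H, B): H overlaps B ✓
(H, G): H overlaps G ✓
(H, J): H overlaps J ✓
(H, K): H overlaps K ✓
(H, U): H overlaps U ✓
(J, G): J overlaps G ✓
(J, Q): J overlaps Q ✓
(J, U): J overlaps U ✓
(K, G): K overlaps G ✓
(K, L): K overlaps L ✓
... plus 14 further pairs not listed.
Count: 38.

38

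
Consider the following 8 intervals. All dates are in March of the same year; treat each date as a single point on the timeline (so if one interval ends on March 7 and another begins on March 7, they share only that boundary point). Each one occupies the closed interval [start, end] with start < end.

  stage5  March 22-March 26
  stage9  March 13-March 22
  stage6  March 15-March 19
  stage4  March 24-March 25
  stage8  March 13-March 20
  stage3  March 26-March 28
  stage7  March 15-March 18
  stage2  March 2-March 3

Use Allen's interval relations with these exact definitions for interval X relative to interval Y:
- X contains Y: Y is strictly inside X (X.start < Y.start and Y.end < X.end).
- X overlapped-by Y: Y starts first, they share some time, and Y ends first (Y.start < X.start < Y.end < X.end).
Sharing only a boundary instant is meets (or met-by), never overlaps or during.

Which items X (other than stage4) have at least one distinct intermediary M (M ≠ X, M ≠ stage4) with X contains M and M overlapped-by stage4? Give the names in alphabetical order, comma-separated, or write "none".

none

Target stage4 = [March 24, March 25].
Intermediaries M with M overlapped-by stage4: none.
Union: none.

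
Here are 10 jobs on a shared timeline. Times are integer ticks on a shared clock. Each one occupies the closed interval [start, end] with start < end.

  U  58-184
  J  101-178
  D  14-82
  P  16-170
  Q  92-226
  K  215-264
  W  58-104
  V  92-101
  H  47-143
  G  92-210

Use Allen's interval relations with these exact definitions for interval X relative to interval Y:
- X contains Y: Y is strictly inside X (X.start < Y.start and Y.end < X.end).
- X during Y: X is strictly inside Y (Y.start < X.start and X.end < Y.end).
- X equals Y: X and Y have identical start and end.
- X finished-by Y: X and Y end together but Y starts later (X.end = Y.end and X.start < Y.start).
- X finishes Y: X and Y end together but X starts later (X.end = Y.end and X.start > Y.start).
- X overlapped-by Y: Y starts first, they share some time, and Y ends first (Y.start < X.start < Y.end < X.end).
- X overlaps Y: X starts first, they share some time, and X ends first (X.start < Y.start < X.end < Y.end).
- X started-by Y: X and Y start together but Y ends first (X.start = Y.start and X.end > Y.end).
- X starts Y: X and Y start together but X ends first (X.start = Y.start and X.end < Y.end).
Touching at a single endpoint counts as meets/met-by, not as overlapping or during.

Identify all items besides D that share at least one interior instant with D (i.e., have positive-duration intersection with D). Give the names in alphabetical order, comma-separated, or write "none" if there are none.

H, P, U, W

Target D = [14, 82].
G [92, 210] → after → no.
H [47, 143] → overlapped-by → yes.
J [101, 178] → after → no.
K [215, 264] → after → no.
P [16, 170] → overlapped-by → yes.
Q [92, 226] → after → no.
U [58, 184] → overlapped-by → yes.
V [92, 101] → after → no.
W [58, 104] → overlapped-by → yes.
Result: H, P, U, W.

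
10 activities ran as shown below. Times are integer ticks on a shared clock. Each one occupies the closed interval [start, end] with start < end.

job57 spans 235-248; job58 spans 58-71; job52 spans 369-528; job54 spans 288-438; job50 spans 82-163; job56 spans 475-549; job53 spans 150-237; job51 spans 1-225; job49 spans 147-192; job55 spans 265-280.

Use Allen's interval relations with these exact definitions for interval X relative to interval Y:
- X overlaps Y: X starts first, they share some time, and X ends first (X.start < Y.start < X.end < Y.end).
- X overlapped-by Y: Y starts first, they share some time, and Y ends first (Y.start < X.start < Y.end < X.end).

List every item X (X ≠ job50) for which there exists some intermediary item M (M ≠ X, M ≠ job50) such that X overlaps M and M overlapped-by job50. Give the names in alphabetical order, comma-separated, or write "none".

Target job50 = [82, 163].
Intermediaries M with M overlapped-by job50: job49, job53.
Via job49 — items with X overlaps job49: none.
Via job53 — items with X overlaps job53: job49, job51.
Union: job49, job51.

job49, job51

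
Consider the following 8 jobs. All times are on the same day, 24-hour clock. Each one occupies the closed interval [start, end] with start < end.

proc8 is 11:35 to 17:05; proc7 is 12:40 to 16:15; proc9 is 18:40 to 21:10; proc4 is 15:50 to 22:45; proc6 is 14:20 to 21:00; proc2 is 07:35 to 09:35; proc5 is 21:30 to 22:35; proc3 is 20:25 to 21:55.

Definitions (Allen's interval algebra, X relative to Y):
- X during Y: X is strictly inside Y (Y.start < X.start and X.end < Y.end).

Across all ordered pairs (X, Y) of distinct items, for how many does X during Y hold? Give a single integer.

4

Checking all 56 ordered pairs for relation 'during'; matching pairs in alphabetical order:
(proc3, proc4): proc3 during proc4 ✓
(proc5, proc4): proc5 during proc4 ✓
(proc7, proc8): proc7 during proc8 ✓
(proc9, proc4): proc9 during proc4 ✓
Count: 4.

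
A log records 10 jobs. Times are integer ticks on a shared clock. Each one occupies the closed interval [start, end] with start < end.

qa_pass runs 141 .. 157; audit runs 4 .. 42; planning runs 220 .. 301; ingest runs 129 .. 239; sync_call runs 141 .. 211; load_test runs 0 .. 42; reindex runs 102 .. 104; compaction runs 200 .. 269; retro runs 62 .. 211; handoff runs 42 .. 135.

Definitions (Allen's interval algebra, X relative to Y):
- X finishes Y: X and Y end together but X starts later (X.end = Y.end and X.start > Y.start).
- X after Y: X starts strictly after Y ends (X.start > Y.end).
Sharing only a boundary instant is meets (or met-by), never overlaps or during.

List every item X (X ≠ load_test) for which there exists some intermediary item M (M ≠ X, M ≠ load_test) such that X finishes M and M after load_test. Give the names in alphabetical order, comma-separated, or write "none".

sync_call

Target load_test = [0, 42].
Intermediaries M with M after load_test: compaction, ingest, planning, qa_pass, reindex, retro, sync_call.
Via compaction — items with X finishes compaction: none.
Via ingest — items with X finishes ingest: none.
Via planning — items with X finishes planning: none.
Via qa_pass — items with X finishes qa_pass: none.
Via reindex — items with X finishes reindex: none.
Via retro — items with X finishes retro: sync_call.
Via sync_call — items with X finishes sync_call: none.
Union: sync_call.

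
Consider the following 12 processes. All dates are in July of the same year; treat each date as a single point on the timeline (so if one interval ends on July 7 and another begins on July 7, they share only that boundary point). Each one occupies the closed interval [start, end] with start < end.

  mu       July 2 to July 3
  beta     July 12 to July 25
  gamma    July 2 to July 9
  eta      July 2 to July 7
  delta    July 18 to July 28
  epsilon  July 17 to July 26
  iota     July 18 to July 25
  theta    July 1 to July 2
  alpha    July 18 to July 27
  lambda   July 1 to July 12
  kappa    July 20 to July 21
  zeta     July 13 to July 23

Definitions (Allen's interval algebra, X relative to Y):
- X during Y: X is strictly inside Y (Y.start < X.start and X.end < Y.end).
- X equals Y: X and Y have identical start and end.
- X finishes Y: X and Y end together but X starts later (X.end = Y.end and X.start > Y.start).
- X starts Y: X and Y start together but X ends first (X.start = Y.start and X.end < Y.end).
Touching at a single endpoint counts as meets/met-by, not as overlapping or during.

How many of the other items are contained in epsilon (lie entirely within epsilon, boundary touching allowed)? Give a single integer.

2

Target epsilon = [July 17, July 26].
alpha [July 18, July 27] → overlapped-by → no.
beta [July 12, July 25] → overlaps → no.
delta [July 18, July 28] → overlapped-by → no.
eta [July 2, July 7] → before → no.
gamma [July 2, July 9] → before → no.
iota [July 18, July 25] → during → counts.
kappa [July 20, July 21] → during → counts.
lambda [July 1, July 12] → before → no.
mu [July 2, July 3] → before → no.
theta [July 1, July 2] → before → no.
zeta [July 13, July 23] → overlaps → no.
Total: 2.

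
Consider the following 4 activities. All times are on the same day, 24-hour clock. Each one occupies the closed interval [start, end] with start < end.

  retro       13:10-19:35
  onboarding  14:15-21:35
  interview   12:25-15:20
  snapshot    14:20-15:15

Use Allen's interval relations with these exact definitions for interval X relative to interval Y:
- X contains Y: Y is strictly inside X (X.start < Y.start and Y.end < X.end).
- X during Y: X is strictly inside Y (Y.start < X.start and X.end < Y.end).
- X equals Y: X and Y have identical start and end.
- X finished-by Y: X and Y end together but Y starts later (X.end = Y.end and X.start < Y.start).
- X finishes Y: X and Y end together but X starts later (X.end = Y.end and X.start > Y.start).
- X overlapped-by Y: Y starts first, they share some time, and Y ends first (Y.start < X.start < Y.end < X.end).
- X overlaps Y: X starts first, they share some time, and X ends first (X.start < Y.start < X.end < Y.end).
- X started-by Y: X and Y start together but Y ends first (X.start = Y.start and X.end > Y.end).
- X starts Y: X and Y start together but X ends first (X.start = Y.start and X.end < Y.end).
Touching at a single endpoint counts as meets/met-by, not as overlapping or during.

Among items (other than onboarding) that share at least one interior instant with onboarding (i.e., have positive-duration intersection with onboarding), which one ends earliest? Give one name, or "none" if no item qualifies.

Target onboarding = [14:15, 21:35].
interview [12:25, 15:20] → overlaps → candidate.
retro [13:10, 19:35] → overlaps → candidate.
snapshot [14:20, 15:15] → during → candidate.
Among candidates, earliest end is 15:15 → snapshot.

snapshot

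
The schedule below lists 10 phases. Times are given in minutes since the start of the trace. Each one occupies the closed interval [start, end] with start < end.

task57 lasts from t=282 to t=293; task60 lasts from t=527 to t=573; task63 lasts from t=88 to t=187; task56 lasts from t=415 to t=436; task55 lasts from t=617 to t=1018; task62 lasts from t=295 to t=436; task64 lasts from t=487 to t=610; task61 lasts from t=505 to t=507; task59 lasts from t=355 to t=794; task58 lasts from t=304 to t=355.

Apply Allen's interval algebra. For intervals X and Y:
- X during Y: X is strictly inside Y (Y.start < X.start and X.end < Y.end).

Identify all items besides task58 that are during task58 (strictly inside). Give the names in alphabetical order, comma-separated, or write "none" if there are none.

Target task58 = [t=304, t=355].
task55 [t=617, t=1018] → after → no.
task56 [t=415, t=436] → after → no.
task57 [t=282, t=293] → before → no.
task59 [t=355, t=794] → met-by → no.
task60 [t=527, t=573] → after → no.
task61 [t=505, t=507] → after → no.
task62 [t=295, t=436] → contains → no.
task63 [t=88, t=187] → before → no.
task64 [t=487, t=610] → after → no.
Result: none.

none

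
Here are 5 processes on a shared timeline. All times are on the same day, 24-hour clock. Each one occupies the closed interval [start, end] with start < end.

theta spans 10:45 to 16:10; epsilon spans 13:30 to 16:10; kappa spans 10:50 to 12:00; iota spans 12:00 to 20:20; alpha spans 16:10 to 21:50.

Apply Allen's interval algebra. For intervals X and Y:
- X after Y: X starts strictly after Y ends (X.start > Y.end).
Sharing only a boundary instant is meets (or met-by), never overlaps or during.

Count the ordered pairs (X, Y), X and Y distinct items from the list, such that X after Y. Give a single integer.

Checking all 20 ordered pairs for relation 'after'; matching pairs in alphabetical order:
(alpha, kappa): alpha after kappa ✓
(epsilon, kappa): epsilon after kappa ✓
Count: 2.

2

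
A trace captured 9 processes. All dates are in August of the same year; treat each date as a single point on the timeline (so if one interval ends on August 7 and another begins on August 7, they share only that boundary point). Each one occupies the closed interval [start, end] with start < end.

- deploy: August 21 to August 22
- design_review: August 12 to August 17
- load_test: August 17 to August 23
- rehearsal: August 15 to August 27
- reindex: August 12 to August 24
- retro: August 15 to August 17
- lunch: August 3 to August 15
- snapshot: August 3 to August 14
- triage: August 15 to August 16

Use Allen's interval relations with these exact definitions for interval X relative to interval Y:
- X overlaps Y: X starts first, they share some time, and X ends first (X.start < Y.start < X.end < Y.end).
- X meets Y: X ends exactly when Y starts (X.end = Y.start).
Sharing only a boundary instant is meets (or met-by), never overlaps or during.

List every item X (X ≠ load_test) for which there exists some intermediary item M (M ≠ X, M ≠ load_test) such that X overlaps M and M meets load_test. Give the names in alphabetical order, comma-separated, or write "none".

Target load_test = [August 17, August 23].
Intermediaries M with M meets load_test: design_review, retro.
Via design_review — items with X overlaps design_review: lunch, snapshot.
Via retro — items with X overlaps retro: none.
Union: lunch, snapshot.

lunch, snapshot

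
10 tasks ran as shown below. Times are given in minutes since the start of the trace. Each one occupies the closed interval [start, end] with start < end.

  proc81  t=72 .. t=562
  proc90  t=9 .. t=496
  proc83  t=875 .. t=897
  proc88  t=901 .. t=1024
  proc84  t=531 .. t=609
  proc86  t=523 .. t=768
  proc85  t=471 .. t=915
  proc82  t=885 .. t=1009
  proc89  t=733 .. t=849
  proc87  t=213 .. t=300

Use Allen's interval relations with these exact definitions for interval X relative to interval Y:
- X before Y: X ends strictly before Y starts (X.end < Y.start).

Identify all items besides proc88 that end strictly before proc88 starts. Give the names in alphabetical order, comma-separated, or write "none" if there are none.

Target proc88 = [t=901, t=1024].
proc81 [t=72, t=562] → before → yes.
proc82 [t=885, t=1009] → overlaps → no.
proc83 [t=875, t=897] → before → yes.
proc84 [t=531, t=609] → before → yes.
proc85 [t=471, t=915] → overlaps → no.
proc86 [t=523, t=768] → before → yes.
proc87 [t=213, t=300] → before → yes.
proc89 [t=733, t=849] → before → yes.
proc90 [t=9, t=496] → before → yes.
Result: proc81, proc83, proc84, proc86, proc87, proc89, proc90.

proc81, proc83, proc84, proc86, proc87, proc89, proc90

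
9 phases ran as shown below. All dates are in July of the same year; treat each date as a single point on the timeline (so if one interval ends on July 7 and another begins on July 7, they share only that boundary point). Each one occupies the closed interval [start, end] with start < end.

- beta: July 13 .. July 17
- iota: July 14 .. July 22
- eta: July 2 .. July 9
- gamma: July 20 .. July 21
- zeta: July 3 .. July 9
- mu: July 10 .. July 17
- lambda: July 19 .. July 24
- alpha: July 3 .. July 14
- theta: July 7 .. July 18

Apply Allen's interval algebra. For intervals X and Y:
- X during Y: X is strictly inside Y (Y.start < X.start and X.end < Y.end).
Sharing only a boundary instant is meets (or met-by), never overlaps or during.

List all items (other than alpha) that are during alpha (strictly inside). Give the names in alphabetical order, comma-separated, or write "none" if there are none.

Target alpha = [July 3, July 14].
beta [July 13, July 17] → overlapped-by → no.
eta [July 2, July 9] → overlaps → no.
gamma [July 20, July 21] → after → no.
iota [July 14, July 22] → met-by → no.
lambda [July 19, July 24] → after → no.
mu [July 10, July 17] → overlapped-by → no.
theta [July 7, July 18] → overlapped-by → no.
zeta [July 3, July 9] → starts → no.
Result: none.

none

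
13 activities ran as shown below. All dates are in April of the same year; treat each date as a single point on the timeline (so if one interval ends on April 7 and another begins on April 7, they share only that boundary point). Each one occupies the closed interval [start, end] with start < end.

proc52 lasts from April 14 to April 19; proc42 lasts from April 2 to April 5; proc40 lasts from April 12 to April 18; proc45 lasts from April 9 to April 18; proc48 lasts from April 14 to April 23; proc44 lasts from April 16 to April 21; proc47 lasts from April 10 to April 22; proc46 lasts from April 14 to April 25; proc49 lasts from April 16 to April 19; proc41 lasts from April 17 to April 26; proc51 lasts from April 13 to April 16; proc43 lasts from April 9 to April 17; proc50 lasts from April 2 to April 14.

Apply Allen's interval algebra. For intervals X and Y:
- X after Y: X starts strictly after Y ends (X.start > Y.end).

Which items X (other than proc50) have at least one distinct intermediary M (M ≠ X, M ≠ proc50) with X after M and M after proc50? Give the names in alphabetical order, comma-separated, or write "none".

Target proc50 = [April 2, April 14].
Intermediaries M with M after proc50: proc41, proc44, proc49.
Via proc41 — items with X after proc41: none.
Via proc44 — items with X after proc44: none.
Via proc49 — items with X after proc49: none.
Union: none.

none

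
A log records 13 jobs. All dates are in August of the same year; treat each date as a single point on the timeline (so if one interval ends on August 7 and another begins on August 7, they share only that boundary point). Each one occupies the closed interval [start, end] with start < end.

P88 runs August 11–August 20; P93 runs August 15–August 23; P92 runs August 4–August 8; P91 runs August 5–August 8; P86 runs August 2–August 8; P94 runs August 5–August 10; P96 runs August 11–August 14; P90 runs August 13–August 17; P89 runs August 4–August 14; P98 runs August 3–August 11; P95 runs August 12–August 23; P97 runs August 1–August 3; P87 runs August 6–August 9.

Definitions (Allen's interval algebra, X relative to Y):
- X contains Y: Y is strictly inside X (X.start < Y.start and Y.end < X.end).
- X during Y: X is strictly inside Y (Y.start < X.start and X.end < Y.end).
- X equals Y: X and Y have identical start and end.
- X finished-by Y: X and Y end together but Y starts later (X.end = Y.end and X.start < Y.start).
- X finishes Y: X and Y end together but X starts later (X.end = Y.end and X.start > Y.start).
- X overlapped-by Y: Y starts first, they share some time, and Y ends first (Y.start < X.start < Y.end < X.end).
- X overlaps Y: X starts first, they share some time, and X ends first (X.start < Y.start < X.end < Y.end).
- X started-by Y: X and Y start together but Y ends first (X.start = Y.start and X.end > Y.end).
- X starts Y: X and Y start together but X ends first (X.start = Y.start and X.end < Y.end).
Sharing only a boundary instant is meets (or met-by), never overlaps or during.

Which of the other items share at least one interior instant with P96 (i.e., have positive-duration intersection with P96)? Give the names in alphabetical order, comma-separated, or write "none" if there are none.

P88, P89, P90, P95

Target P96 = [August 11, August 14].
P86 [August 2, August 8] → before → no.
P87 [August 6, August 9] → before → no.
P88 [August 11, August 20] → started-by → yes.
P89 [August 4, August 14] → finished-by → yes.
P90 [August 13, August 17] → overlapped-by → yes.
P91 [August 5, August 8] → before → no.
P92 [August 4, August 8] → before → no.
P93 [August 15, August 23] → after → no.
P94 [August 5, August 10] → before → no.
P95 [August 12, August 23] → overlapped-by → yes.
P97 [August 1, August 3] → before → no.
P98 [August 3, August 11] → meets → no.
Result: P88, P89, P90, P95.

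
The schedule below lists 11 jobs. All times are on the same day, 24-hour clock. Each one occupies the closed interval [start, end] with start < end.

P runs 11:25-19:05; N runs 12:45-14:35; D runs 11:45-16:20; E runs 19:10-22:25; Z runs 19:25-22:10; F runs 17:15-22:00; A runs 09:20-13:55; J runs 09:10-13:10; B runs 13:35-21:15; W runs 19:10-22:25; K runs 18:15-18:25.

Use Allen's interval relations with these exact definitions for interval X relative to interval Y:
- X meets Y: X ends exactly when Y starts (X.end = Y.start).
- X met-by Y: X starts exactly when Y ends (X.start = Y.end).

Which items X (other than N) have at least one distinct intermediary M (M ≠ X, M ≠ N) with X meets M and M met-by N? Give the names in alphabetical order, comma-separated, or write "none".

none

Target N = [12:45, 14:35].
Intermediaries M with M met-by N: none.
Union: none.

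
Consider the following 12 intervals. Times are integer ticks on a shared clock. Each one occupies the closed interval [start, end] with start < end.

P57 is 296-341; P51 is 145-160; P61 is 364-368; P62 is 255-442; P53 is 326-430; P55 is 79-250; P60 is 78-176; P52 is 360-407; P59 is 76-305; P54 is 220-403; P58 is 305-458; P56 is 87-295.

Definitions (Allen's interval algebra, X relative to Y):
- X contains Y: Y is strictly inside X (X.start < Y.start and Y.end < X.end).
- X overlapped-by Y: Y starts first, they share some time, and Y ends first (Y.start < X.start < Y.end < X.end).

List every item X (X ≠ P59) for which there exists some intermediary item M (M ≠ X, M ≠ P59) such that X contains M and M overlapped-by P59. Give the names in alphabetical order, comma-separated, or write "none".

P54, P62

Target P59 = [76, 305].
Intermediaries M with M overlapped-by P59: P54, P57, P62.
Via P54 — items with X contains P54: none.
Via P57 — items with X contains P57: P54, P62.
Via P62 — items with X contains P62: none.
Union: P54, P62.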